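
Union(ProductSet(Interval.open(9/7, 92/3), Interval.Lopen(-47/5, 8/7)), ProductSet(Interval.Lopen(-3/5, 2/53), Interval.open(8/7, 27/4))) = Union(ProductSet(Interval.Lopen(-3/5, 2/53), Interval.open(8/7, 27/4)), ProductSet(Interval.open(9/7, 92/3), Interval.Lopen(-47/5, 8/7)))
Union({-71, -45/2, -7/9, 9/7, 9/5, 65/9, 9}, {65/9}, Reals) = Reals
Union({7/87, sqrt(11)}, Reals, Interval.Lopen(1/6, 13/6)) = Interval(-oo, oo)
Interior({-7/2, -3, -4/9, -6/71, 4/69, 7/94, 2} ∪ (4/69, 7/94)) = (4/69, 7/94)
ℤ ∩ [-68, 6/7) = {-68, -67, …, 0}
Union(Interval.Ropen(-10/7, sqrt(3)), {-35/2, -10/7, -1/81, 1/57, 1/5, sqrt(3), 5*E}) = Union({-35/2, 5*E}, Interval(-10/7, sqrt(3)))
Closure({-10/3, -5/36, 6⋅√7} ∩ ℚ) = {-10/3, -5/36}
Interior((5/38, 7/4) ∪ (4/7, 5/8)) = (5/38, 7/4)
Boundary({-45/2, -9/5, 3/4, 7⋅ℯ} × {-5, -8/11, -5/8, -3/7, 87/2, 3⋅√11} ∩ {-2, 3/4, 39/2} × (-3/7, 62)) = {3/4} × {87/2, 3⋅√11}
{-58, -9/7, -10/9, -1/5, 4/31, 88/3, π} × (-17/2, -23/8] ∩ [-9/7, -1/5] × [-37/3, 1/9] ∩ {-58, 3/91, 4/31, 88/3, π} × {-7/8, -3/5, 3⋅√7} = ∅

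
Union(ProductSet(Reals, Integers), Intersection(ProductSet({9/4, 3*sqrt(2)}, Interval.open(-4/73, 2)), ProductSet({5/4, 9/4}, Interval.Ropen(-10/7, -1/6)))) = ProductSet(Reals, Integers)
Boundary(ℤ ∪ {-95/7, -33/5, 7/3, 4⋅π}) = ℤ ∪ {-95/7, -33/5, 7/3, 4⋅π}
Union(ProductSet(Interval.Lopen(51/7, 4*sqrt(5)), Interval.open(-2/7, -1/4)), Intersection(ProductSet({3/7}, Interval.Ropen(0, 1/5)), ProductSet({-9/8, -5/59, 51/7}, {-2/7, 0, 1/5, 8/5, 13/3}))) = ProductSet(Interval.Lopen(51/7, 4*sqrt(5)), Interval.open(-2/7, -1/4))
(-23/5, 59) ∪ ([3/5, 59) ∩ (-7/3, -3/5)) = (-23/5, 59)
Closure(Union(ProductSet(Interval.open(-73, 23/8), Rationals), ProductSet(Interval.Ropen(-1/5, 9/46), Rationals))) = ProductSet(Interval(-73, 23/8), Reals)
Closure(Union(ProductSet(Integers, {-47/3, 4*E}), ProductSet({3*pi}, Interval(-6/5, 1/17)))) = Union(ProductSet({3*pi}, Interval(-6/5, 1/17)), ProductSet(Integers, {-47/3, 4*E}))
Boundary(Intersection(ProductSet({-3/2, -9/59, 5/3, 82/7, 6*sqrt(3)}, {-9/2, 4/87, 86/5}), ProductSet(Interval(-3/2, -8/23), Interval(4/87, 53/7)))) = ProductSet({-3/2}, {4/87})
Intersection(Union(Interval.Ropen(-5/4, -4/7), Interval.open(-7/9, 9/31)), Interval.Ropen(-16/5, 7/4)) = Interval.Ropen(-5/4, 9/31)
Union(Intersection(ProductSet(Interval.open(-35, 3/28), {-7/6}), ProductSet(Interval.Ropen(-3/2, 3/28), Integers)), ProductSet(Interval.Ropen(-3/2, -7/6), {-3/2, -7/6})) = ProductSet(Interval.Ropen(-3/2, -7/6), {-3/2, -7/6})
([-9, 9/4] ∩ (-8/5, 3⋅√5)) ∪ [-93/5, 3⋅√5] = [-93/5, 3⋅√5]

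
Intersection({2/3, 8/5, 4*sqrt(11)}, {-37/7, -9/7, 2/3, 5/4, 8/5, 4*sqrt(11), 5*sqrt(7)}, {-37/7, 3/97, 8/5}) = {8/5}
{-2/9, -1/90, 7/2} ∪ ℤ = ℤ ∪ {-2/9, -1/90, 7/2}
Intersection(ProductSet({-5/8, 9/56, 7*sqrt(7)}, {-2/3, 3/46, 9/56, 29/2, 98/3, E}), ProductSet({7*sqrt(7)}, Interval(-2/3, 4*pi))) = ProductSet({7*sqrt(7)}, {-2/3, 3/46, 9/56, E})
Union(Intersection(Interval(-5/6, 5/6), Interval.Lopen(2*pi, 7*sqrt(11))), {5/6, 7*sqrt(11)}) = {5/6, 7*sqrt(11)}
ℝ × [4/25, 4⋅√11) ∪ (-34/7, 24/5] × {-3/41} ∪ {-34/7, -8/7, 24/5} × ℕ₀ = ({-34/7, -8/7, 24/5} × ℕ₀) ∪ ((-34/7, 24/5] × {-3/41}) ∪ (ℝ × [4/25, 4⋅√11))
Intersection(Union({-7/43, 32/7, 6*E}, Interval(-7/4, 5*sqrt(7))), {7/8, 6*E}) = {7/8, 6*E}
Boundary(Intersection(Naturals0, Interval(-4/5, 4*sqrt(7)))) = Range(0, 11, 1)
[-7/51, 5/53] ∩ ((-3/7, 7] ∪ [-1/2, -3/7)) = [-7/51, 5/53]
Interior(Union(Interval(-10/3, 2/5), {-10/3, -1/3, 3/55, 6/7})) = Interval.open(-10/3, 2/5)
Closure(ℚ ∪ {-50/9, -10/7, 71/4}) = ℝ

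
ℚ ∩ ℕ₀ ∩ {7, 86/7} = {7}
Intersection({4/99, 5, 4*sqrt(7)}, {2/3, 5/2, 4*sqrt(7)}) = {4*sqrt(7)}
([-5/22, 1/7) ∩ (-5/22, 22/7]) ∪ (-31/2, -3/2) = (-31/2, -3/2) ∪ (-5/22, 1/7)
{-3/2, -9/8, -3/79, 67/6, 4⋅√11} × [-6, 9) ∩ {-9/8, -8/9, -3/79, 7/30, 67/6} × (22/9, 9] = {-9/8, -3/79, 67/6} × (22/9, 9)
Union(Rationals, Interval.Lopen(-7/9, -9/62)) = Union(Interval(-7/9, -9/62), Rationals)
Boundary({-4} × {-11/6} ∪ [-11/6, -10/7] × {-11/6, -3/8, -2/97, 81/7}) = ({-4} × {-11/6}) ∪ ([-11/6, -10/7] × {-11/6, -3/8, -2/97, 81/7})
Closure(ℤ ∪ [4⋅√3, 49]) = ℤ ∪ [4⋅√3, 49]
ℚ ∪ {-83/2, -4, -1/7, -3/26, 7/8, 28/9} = ℚ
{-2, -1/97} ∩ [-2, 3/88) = {-2, -1/97}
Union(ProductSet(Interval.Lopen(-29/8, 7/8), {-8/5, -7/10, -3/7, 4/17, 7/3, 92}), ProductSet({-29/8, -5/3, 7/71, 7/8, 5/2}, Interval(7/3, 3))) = Union(ProductSet({-29/8, -5/3, 7/71, 7/8, 5/2}, Interval(7/3, 3)), ProductSet(Interval.Lopen(-29/8, 7/8), {-8/5, -7/10, -3/7, 4/17, 7/3, 92}))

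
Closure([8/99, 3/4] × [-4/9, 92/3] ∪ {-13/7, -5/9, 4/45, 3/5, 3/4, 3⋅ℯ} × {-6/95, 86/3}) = ([8/99, 3/4] × [-4/9, 92/3]) ∪ ({-13/7, -5/9, 4/45, 3/5, 3/4, 3⋅ℯ} × {-6/95, 86/3})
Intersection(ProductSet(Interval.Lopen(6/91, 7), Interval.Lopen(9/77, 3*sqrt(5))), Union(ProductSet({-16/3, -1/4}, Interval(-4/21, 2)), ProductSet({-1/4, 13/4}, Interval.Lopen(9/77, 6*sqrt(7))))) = ProductSet({13/4}, Interval.Lopen(9/77, 3*sqrt(5)))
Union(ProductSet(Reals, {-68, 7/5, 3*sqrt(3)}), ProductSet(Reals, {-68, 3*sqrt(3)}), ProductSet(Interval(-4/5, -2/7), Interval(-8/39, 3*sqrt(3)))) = Union(ProductSet(Interval(-4/5, -2/7), Interval(-8/39, 3*sqrt(3))), ProductSet(Reals, {-68, 7/5, 3*sqrt(3)}))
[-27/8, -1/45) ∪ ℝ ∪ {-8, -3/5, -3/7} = (-∞, ∞)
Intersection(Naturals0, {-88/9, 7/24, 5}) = {5}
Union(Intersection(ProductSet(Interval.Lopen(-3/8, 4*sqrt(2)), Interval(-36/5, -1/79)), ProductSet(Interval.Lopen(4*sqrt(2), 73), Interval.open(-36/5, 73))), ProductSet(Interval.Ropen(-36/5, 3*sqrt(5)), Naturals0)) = ProductSet(Interval.Ropen(-36/5, 3*sqrt(5)), Naturals0)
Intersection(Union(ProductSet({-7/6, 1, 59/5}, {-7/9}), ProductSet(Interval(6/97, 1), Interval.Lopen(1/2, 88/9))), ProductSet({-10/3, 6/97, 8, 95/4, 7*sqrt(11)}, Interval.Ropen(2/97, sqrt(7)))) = ProductSet({6/97}, Interval.open(1/2, sqrt(7)))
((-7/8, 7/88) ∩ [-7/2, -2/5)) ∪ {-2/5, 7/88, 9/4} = (-7/8, -2/5] ∪ {7/88, 9/4}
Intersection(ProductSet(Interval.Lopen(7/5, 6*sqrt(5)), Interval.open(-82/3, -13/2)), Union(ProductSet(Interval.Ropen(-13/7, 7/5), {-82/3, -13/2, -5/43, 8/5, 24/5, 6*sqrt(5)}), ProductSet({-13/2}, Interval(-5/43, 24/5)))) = EmptySet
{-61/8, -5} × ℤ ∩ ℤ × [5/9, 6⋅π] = {-5} × {1, 2, …, 18}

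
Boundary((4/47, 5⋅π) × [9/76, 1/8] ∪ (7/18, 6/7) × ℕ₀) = ({4/47, 5⋅π} × [9/76, 1/8]) ∪ ([4/47, 5⋅π] × {9/76, 1/8}) ∪ ([7/18, 6/7] × (ℕ₀ \ (9/76, 1/8)))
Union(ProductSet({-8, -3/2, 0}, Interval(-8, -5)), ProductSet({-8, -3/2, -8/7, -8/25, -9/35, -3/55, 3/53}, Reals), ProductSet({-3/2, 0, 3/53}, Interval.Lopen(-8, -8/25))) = Union(ProductSet({-8, -3/2, 0}, Interval(-8, -5)), ProductSet({-3/2, 0, 3/53}, Interval.Lopen(-8, -8/25)), ProductSet({-8, -3/2, -8/7, -8/25, -9/35, -3/55, 3/53}, Reals))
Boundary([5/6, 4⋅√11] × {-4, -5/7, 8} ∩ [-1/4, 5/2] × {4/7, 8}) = [5/6, 5/2] × {8}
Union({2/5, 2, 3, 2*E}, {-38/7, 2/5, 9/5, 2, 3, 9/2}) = {-38/7, 2/5, 9/5, 2, 3, 9/2, 2*E}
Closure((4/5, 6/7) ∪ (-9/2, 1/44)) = [-9/2, 1/44] ∪ [4/5, 6/7]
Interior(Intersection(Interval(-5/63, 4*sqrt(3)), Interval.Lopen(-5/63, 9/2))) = Interval.open(-5/63, 9/2)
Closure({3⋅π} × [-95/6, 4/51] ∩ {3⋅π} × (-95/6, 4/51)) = {3⋅π} × [-95/6, 4/51]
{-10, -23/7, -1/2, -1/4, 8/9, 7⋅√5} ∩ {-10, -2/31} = {-10}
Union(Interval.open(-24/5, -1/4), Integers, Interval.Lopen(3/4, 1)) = Union(Integers, Interval.open(-24/5, -1/4), Interval.Lopen(3/4, 1))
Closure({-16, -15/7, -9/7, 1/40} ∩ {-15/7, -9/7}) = {-15/7, -9/7}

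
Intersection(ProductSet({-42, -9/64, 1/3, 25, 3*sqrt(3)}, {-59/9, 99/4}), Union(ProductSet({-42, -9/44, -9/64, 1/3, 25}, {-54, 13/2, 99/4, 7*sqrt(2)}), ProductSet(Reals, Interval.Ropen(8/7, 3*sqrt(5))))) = ProductSet({-42, -9/64, 1/3, 25}, {99/4})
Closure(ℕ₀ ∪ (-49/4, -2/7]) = [-49/4, -2/7] ∪ ℕ₀ ∪ (ℕ₀ \ (-49/4, -2/7))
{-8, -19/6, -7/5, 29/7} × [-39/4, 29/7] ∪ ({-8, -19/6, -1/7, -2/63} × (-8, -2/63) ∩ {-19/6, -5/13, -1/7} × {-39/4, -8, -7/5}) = ({-19/6, -1/7} × {-7/5}) ∪ ({-8, -19/6, -7/5, 29/7} × [-39/4, 29/7])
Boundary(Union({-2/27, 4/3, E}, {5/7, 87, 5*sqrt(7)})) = {-2/27, 5/7, 4/3, 87, 5*sqrt(7), E}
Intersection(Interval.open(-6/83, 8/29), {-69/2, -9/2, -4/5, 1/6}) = {1/6}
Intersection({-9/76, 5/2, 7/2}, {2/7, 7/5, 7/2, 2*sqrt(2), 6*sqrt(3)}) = {7/2}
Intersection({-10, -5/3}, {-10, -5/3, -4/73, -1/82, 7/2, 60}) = {-10, -5/3}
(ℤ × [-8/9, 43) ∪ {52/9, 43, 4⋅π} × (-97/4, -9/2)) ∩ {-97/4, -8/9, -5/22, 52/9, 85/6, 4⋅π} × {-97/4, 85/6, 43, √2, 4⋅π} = ∅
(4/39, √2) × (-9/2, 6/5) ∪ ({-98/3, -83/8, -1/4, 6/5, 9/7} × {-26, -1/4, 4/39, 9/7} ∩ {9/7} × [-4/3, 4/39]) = (4/39, √2) × (-9/2, 6/5)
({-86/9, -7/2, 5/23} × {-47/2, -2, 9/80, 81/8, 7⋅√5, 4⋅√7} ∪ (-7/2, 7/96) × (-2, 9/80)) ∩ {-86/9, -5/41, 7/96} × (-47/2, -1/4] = ({-86/9} × {-2}) ∪ ({-5/41} × (-2, -1/4])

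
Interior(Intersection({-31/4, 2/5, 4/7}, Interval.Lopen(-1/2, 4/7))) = EmptySet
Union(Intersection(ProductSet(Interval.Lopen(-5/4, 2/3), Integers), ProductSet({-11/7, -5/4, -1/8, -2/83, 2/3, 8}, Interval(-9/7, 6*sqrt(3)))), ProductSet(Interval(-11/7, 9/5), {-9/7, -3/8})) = Union(ProductSet({-1/8, -2/83, 2/3}, Range(-1, 11, 1)), ProductSet(Interval(-11/7, 9/5), {-9/7, -3/8}))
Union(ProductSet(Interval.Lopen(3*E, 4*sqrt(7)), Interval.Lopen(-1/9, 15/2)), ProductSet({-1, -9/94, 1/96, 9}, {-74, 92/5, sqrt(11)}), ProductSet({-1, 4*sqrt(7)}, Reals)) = Union(ProductSet({-1, 4*sqrt(7)}, Reals), ProductSet({-1, -9/94, 1/96, 9}, {-74, 92/5, sqrt(11)}), ProductSet(Interval.Lopen(3*E, 4*sqrt(7)), Interval.Lopen(-1/9, 15/2)))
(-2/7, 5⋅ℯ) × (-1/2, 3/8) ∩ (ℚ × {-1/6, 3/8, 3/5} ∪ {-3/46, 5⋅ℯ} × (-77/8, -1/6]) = ({-3/46} × (-1/2, -1/6]) ∪ ((ℚ ∩ (-2/7, 5⋅ℯ)) × {-1/6})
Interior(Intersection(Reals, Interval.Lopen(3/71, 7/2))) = Interval.open(3/71, 7/2)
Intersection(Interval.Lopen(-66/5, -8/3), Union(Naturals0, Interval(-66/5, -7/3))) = Interval.Lopen(-66/5, -8/3)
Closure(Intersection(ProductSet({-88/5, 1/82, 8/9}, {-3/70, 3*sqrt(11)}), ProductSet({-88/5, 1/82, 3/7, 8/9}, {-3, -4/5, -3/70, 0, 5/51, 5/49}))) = ProductSet({-88/5, 1/82, 8/9}, {-3/70})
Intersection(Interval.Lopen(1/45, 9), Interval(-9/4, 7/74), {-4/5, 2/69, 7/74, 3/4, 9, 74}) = {2/69, 7/74}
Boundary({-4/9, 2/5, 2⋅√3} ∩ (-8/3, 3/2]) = {-4/9, 2/5}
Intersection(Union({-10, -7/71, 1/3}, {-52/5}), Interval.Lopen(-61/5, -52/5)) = {-52/5}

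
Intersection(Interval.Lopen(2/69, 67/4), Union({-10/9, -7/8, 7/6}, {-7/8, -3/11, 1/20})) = {1/20, 7/6}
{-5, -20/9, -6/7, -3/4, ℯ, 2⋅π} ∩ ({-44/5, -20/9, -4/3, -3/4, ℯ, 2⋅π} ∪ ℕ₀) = {-20/9, -3/4, ℯ, 2⋅π}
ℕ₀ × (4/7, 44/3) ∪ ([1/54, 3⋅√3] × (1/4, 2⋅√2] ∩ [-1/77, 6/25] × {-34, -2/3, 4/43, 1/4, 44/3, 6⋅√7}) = ℕ₀ × (4/7, 44/3)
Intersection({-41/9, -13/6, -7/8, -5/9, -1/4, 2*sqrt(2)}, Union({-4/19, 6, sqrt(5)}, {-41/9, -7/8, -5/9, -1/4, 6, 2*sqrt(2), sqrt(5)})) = {-41/9, -7/8, -5/9, -1/4, 2*sqrt(2)}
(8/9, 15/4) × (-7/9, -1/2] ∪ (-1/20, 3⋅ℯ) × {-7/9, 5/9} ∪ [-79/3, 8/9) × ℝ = ([-79/3, 8/9) × ℝ) ∪ ((-1/20, 3⋅ℯ) × {-7/9, 5/9}) ∪ ((8/9, 15/4) × (-7/9, -1/2])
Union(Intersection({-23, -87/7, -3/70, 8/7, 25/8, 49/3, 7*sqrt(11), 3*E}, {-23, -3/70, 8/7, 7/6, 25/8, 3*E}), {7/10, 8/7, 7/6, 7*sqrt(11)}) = {-23, -3/70, 7/10, 8/7, 7/6, 25/8, 7*sqrt(11), 3*E}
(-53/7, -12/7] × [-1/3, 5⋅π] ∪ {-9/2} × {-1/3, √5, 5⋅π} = (-53/7, -12/7] × [-1/3, 5⋅π]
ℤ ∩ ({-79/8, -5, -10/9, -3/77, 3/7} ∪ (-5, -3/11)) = {-5, -4, …, -1}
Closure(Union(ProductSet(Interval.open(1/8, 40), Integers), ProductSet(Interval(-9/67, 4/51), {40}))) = Union(ProductSet(Interval(-9/67, 4/51), {40}), ProductSet(Interval(1/8, 40), Integers))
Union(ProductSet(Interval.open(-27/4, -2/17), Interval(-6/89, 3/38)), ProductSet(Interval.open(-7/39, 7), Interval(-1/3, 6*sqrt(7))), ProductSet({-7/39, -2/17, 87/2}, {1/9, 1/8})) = Union(ProductSet({-7/39, -2/17, 87/2}, {1/9, 1/8}), ProductSet(Interval.open(-27/4, -2/17), Interval(-6/89, 3/38)), ProductSet(Interval.open(-7/39, 7), Interval(-1/3, 6*sqrt(7))))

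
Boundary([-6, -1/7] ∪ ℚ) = (-∞, -6] ∪ [-1/7, ∞)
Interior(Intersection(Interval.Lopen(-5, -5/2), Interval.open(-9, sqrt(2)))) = Interval.open(-5, -5/2)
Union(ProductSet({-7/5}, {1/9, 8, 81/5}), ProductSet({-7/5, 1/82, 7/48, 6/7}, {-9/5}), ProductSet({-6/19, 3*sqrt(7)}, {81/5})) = Union(ProductSet({-7/5}, {1/9, 8, 81/5}), ProductSet({-6/19, 3*sqrt(7)}, {81/5}), ProductSet({-7/5, 1/82, 7/48, 6/7}, {-9/5}))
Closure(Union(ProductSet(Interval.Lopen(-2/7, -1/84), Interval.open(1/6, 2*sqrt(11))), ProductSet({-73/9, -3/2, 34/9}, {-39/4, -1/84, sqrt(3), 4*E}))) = Union(ProductSet({-2/7, -1/84}, Interval(1/6, 2*sqrt(11))), ProductSet({-73/9, -3/2, 34/9}, {-39/4, -1/84, sqrt(3), 4*E}), ProductSet(Interval(-2/7, -1/84), {1/6, 2*sqrt(11)}), ProductSet(Interval.Lopen(-2/7, -1/84), Interval.open(1/6, 2*sqrt(11))))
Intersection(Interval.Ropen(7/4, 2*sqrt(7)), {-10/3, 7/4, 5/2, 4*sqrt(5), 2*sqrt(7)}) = {7/4, 5/2}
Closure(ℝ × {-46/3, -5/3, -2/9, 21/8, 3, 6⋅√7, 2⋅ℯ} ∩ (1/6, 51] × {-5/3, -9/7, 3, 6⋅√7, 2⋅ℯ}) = [1/6, 51] × {-5/3, 3, 6⋅√7, 2⋅ℯ}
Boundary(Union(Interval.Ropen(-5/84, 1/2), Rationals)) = Union(Interval(-oo, -5/84), Interval(1/2, oo))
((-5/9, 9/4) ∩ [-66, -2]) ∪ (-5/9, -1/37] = (-5/9, -1/37]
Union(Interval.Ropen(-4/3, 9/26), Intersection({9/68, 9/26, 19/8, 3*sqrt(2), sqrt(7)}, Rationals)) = Union({19/8}, Interval(-4/3, 9/26))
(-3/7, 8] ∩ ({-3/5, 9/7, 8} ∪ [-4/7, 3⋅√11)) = (-3/7, 8]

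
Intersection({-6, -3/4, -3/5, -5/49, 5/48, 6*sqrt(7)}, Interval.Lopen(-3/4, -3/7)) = {-3/5}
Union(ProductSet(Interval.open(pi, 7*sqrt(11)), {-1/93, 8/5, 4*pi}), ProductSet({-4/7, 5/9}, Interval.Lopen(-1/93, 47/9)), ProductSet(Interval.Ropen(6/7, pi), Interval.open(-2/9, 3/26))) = Union(ProductSet({-4/7, 5/9}, Interval.Lopen(-1/93, 47/9)), ProductSet(Interval.Ropen(6/7, pi), Interval.open(-2/9, 3/26)), ProductSet(Interval.open(pi, 7*sqrt(11)), {-1/93, 8/5, 4*pi}))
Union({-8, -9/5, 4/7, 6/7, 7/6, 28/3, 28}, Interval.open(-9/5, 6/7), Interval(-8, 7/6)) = Union({28/3, 28}, Interval(-8, 7/6))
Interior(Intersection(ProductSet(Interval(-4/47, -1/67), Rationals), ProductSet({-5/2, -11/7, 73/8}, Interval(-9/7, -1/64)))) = EmptySet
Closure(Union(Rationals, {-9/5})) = Reals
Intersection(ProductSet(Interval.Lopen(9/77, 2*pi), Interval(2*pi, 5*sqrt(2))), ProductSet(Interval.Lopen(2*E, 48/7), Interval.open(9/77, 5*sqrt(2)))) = ProductSet(Interval.Lopen(2*E, 2*pi), Interval.Ropen(2*pi, 5*sqrt(2)))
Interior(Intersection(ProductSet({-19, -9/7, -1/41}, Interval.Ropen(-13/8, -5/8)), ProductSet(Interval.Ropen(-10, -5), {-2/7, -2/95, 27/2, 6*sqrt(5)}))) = EmptySet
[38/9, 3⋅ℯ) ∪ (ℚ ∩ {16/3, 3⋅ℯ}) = [38/9, 3⋅ℯ)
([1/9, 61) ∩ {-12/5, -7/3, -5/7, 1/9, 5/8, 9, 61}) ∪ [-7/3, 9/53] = [-7/3, 9/53] ∪ {5/8, 9}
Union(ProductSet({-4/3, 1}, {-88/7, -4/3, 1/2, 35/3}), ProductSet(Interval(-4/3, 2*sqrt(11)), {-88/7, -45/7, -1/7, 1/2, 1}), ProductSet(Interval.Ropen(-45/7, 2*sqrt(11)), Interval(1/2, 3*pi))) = Union(ProductSet({-4/3, 1}, {-88/7, -4/3, 1/2, 35/3}), ProductSet(Interval.Ropen(-45/7, 2*sqrt(11)), Interval(1/2, 3*pi)), ProductSet(Interval(-4/3, 2*sqrt(11)), {-88/7, -45/7, -1/7, 1/2, 1}))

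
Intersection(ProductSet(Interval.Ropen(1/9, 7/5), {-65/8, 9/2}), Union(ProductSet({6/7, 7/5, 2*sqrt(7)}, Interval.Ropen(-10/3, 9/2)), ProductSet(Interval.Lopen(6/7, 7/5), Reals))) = ProductSet(Interval.open(6/7, 7/5), {-65/8, 9/2})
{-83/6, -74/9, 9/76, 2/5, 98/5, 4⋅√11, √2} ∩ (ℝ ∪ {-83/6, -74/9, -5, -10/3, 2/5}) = {-83/6, -74/9, 9/76, 2/5, 98/5, 4⋅√11, √2}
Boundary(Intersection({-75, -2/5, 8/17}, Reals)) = {-75, -2/5, 8/17}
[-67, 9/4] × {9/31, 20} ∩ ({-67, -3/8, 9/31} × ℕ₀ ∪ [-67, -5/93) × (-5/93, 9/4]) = ({-67, -3/8, 9/31} × {20}) ∪ ([-67, -5/93) × {9/31})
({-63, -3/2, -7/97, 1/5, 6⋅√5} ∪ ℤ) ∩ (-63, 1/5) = {-62, -61, …, 0} ∪ {-3/2, -7/97}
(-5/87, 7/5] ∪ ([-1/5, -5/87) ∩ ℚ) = (-5/87, 7/5] ∪ (ℚ ∩ [-1/5, -5/87))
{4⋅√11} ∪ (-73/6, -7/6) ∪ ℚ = ℚ ∪ [-73/6, -7/6] ∪ {4⋅√11}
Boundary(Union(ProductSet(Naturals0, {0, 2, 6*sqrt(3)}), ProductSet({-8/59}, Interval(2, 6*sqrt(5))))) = Union(ProductSet({-8/59}, Interval(2, 6*sqrt(5))), ProductSet(Naturals0, {0, 2, 6*sqrt(3)}))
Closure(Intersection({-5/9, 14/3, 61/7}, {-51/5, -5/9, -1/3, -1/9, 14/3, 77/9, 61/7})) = {-5/9, 14/3, 61/7}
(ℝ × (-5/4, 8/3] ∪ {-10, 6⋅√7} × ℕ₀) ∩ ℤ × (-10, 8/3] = ℤ × (-5/4, 8/3]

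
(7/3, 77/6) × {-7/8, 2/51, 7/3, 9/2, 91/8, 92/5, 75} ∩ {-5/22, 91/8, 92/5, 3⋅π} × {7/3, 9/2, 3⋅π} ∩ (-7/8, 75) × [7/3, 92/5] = {91/8, 3⋅π} × {7/3, 9/2}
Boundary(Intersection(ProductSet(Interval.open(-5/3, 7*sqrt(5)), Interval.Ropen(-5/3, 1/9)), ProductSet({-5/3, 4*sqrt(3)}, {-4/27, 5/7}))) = ProductSet({4*sqrt(3)}, {-4/27})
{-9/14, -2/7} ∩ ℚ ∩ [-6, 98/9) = {-9/14, -2/7}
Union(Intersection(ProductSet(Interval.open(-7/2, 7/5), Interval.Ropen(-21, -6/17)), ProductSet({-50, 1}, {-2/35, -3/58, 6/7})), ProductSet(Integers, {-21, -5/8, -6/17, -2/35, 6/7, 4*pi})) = ProductSet(Integers, {-21, -5/8, -6/17, -2/35, 6/7, 4*pi})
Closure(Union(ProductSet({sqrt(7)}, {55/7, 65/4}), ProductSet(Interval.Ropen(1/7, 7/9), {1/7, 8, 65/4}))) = Union(ProductSet({sqrt(7)}, {55/7, 65/4}), ProductSet(Interval(1/7, 7/9), {1/7, 8, 65/4}))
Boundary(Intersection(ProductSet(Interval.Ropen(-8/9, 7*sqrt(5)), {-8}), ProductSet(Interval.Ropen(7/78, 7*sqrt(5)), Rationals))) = ProductSet(Interval(7/78, 7*sqrt(5)), {-8})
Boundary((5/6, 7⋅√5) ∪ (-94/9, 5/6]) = {-94/9, 7⋅√5}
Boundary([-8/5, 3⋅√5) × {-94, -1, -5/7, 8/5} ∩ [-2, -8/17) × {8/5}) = [-8/5, -8/17] × {8/5}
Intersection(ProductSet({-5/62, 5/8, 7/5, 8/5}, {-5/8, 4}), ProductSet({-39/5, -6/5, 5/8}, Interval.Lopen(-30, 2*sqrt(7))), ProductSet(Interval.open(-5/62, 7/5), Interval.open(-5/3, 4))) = ProductSet({5/8}, {-5/8})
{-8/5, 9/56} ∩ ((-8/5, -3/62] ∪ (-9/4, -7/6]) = {-8/5}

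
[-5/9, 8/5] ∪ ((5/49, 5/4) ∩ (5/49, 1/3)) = [-5/9, 8/5]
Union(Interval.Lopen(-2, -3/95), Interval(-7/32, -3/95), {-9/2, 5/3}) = Union({-9/2, 5/3}, Interval.Lopen(-2, -3/95))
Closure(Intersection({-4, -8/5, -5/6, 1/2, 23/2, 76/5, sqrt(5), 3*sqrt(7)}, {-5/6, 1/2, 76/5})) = {-5/6, 1/2, 76/5}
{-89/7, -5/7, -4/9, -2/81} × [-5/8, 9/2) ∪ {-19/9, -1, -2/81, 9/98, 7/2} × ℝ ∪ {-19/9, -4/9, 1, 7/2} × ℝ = ({-19/9, -1, -4/9, -2/81, 9/98, 1, 7/2} × ℝ) ∪ ({-89/7, -5/7, -4/9, -2/81} × [-5/8, 9/2))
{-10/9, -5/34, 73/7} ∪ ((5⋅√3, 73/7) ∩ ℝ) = {-10/9, -5/34} ∪ (5⋅√3, 73/7]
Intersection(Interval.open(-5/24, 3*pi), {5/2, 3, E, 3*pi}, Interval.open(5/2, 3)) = {E}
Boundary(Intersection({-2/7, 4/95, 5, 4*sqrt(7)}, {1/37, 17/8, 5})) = {5}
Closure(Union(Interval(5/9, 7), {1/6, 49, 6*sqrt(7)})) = Union({1/6, 49, 6*sqrt(7)}, Interval(5/9, 7))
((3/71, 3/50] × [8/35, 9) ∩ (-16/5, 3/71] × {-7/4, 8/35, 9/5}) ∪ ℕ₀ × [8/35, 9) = ℕ₀ × [8/35, 9)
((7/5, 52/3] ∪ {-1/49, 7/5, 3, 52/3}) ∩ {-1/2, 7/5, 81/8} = {7/5, 81/8}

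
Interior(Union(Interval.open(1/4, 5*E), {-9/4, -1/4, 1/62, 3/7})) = Interval.open(1/4, 5*E)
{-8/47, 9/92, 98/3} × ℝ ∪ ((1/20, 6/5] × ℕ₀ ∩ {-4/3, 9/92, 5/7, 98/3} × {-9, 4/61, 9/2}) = {-8/47, 9/92, 98/3} × ℝ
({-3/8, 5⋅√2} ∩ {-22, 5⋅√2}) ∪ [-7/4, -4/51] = [-7/4, -4/51] ∪ {5⋅√2}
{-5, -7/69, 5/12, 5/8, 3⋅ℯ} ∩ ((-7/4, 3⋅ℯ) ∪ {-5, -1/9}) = {-5, -7/69, 5/12, 5/8}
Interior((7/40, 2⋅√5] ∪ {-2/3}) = (7/40, 2⋅√5)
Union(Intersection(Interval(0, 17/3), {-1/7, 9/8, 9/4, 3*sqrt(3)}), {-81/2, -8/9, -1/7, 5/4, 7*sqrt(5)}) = {-81/2, -8/9, -1/7, 9/8, 5/4, 9/4, 3*sqrt(3), 7*sqrt(5)}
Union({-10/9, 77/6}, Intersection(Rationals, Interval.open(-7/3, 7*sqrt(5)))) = Intersection(Interval.open(-7/3, 7*sqrt(5)), Rationals)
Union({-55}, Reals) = Reals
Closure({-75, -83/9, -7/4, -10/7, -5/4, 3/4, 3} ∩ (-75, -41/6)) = {-83/9}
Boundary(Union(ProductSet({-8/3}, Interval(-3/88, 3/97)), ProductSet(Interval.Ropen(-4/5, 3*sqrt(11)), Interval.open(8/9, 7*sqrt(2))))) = Union(ProductSet({-8/3}, Interval(-3/88, 3/97)), ProductSet({-4/5, 3*sqrt(11)}, Interval(8/9, 7*sqrt(2))), ProductSet(Interval(-4/5, 3*sqrt(11)), {8/9, 7*sqrt(2)}))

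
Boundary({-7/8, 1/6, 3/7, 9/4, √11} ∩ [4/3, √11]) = {9/4, √11}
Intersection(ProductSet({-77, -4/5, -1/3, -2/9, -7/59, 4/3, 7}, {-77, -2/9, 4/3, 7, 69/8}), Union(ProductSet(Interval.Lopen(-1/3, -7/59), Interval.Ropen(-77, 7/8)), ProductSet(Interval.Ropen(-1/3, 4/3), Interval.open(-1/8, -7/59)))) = ProductSet({-2/9, -7/59}, {-77, -2/9})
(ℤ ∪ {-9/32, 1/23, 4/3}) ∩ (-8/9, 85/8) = {-9/32, 1/23, 4/3} ∪ {0, 1, …, 10}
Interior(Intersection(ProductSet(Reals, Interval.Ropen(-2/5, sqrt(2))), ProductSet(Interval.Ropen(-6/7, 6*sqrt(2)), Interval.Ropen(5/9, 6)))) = ProductSet(Interval.open(-6/7, 6*sqrt(2)), Interval.open(5/9, sqrt(2)))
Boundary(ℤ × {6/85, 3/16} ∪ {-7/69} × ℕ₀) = ({-7/69} × ℕ₀) ∪ (ℤ × {6/85, 3/16})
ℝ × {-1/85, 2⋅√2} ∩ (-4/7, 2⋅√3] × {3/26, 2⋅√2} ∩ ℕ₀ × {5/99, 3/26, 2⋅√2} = {0, 1, 2, 3} × {2⋅√2}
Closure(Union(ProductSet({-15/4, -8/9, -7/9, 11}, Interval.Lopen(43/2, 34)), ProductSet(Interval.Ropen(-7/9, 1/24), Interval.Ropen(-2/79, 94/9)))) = Union(ProductSet({-7/9, 1/24}, Interval(-2/79, 94/9)), ProductSet({-15/4, -8/9, -7/9, 11}, Interval(43/2, 34)), ProductSet(Interval(-7/9, 1/24), {-2/79, 94/9}), ProductSet(Interval.Ropen(-7/9, 1/24), Interval.Ropen(-2/79, 94/9)))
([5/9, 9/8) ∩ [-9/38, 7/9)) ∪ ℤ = ℤ ∪ [5/9, 7/9)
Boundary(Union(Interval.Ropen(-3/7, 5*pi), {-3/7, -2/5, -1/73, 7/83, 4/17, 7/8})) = {-3/7, 5*pi}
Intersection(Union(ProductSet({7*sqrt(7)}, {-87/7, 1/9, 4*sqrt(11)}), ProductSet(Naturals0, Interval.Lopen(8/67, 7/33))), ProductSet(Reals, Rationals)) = Union(ProductSet({7*sqrt(7)}, {-87/7, 1/9}), ProductSet(Naturals0, Intersection(Interval.Lopen(8/67, 7/33), Rationals)))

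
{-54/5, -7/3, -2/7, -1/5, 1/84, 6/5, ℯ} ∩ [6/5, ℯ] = {6/5, ℯ}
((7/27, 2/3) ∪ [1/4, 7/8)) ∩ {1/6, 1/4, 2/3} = {1/4, 2/3}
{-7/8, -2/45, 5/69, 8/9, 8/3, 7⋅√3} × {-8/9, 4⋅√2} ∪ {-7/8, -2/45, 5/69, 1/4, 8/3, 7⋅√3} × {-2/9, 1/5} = ({-7/8, -2/45, 5/69, 1/4, 8/3, 7⋅√3} × {-2/9, 1/5}) ∪ ({-7/8, -2/45, 5/69, 8/9, 8/3, 7⋅√3} × {-8/9, 4⋅√2})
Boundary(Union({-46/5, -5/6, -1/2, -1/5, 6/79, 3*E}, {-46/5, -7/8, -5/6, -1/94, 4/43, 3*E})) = {-46/5, -7/8, -5/6, -1/2, -1/5, -1/94, 6/79, 4/43, 3*E}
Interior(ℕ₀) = ∅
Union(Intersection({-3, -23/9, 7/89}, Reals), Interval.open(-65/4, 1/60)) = Union({7/89}, Interval.open(-65/4, 1/60))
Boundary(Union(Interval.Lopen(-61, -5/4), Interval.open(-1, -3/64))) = {-61, -5/4, -1, -3/64}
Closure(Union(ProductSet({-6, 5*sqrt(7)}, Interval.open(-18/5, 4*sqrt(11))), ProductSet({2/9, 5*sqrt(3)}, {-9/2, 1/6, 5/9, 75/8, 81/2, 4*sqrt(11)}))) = Union(ProductSet({-6, 5*sqrt(7)}, Interval(-18/5, 4*sqrt(11))), ProductSet({2/9, 5*sqrt(3)}, {-9/2, 1/6, 5/9, 75/8, 81/2, 4*sqrt(11)}))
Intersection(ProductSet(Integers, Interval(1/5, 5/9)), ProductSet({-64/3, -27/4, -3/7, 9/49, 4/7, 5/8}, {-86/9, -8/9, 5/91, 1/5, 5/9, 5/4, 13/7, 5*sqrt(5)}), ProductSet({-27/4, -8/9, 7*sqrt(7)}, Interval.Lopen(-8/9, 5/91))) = EmptySet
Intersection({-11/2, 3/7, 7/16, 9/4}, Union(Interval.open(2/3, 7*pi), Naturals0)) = {9/4}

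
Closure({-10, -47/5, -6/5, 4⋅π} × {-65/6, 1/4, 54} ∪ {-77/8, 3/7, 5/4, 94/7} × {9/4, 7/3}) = ({-77/8, 3/7, 5/4, 94/7} × {9/4, 7/3}) ∪ ({-10, -47/5, -6/5, 4⋅π} × {-65/6, 1/4, 54})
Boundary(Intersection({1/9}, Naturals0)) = EmptySet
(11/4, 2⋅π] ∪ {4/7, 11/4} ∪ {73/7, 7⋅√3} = {4/7, 73/7, 7⋅√3} ∪ [11/4, 2⋅π]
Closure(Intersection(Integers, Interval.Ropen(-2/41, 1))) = Range(0, 1, 1)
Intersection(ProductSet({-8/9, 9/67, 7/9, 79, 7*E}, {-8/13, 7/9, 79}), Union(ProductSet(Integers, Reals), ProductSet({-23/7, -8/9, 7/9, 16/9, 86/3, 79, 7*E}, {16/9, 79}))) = Union(ProductSet({79}, {-8/13, 7/9, 79}), ProductSet({-8/9, 7/9, 79, 7*E}, {79}))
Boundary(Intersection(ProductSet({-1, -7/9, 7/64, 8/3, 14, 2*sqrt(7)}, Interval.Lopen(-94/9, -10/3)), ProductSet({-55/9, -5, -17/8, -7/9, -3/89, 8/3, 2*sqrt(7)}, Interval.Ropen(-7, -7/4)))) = ProductSet({-7/9, 8/3, 2*sqrt(7)}, Interval(-7, -10/3))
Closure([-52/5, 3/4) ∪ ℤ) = ℤ ∪ [-52/5, 3/4]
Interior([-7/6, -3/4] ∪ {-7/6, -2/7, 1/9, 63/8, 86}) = (-7/6, -3/4)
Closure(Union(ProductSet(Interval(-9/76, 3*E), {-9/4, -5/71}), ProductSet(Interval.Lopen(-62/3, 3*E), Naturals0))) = Union(ProductSet(Interval(-62/3, 3*E), Naturals0), ProductSet(Interval(-9/76, 3*E), {-9/4, -5/71}))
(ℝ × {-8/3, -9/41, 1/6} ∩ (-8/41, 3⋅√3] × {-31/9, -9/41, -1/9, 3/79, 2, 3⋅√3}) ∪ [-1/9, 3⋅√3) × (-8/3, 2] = ((-8/41, 3⋅√3] × {-9/41}) ∪ ([-1/9, 3⋅√3) × (-8/3, 2])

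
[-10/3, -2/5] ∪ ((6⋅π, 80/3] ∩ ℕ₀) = [-10/3, -2/5] ∪ {19, 20, …, 26}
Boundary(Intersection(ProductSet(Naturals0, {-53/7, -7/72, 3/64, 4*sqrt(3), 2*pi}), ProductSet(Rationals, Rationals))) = ProductSet(Naturals0, {-53/7, -7/72, 3/64})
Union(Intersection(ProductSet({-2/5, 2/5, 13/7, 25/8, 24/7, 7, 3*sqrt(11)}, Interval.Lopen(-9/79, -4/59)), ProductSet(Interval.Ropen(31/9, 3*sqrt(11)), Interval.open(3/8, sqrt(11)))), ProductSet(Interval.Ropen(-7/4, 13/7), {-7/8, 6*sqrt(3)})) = ProductSet(Interval.Ropen(-7/4, 13/7), {-7/8, 6*sqrt(3)})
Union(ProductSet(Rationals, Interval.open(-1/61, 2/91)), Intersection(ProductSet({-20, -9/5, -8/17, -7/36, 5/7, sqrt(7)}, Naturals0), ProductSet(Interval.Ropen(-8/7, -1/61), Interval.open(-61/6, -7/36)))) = ProductSet(Rationals, Interval.open(-1/61, 2/91))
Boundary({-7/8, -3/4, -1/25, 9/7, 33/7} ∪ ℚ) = ℝ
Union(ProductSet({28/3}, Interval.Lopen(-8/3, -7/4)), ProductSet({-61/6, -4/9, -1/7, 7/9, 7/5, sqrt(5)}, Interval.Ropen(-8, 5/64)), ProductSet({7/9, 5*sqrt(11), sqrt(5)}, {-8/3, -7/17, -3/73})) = Union(ProductSet({28/3}, Interval.Lopen(-8/3, -7/4)), ProductSet({7/9, 5*sqrt(11), sqrt(5)}, {-8/3, -7/17, -3/73}), ProductSet({-61/6, -4/9, -1/7, 7/9, 7/5, sqrt(5)}, Interval.Ropen(-8, 5/64)))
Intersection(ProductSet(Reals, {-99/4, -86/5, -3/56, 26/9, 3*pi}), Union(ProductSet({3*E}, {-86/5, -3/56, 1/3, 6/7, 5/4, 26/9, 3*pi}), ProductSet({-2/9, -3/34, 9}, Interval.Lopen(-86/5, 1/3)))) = Union(ProductSet({3*E}, {-86/5, -3/56, 26/9, 3*pi}), ProductSet({-2/9, -3/34, 9}, {-3/56}))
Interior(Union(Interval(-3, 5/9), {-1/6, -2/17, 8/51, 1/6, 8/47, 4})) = Interval.open(-3, 5/9)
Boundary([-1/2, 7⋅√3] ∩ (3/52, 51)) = {3/52, 7⋅√3}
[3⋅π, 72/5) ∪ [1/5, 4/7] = [1/5, 4/7] ∪ [3⋅π, 72/5)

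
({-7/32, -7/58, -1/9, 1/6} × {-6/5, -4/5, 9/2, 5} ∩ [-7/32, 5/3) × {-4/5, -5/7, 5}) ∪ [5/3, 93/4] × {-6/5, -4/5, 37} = ({-7/32, -7/58, -1/9, 1/6} × {-4/5, 5}) ∪ ([5/3, 93/4] × {-6/5, -4/5, 37})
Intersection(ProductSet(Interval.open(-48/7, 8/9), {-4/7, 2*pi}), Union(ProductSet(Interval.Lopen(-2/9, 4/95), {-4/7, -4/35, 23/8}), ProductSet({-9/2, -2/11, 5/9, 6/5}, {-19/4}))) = ProductSet(Interval.Lopen(-2/9, 4/95), {-4/7})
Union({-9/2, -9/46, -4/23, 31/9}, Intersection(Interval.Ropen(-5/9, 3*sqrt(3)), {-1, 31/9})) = {-9/2, -9/46, -4/23, 31/9}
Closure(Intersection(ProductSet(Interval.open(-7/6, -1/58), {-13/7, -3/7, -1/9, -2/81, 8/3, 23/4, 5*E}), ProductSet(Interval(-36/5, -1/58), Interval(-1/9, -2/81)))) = ProductSet(Interval(-7/6, -1/58), {-1/9, -2/81})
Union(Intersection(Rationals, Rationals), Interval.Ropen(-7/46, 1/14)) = Union(Interval(-7/46, 1/14), Rationals)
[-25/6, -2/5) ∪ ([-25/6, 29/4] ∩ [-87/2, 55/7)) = [-25/6, 29/4]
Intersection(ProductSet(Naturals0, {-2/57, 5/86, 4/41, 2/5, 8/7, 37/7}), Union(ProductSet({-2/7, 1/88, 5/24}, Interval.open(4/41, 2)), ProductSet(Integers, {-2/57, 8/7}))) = ProductSet(Naturals0, {-2/57, 8/7})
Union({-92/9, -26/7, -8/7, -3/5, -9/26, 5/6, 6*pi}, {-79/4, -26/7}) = {-79/4, -92/9, -26/7, -8/7, -3/5, -9/26, 5/6, 6*pi}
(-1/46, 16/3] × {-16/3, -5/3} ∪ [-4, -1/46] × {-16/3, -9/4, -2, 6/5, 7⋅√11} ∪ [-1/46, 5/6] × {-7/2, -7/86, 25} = ((-1/46, 16/3] × {-16/3, -5/3}) ∪ ([-1/46, 5/6] × {-7/2, -7/86, 25}) ∪ ([-4, -1/46] × {-16/3, -9/4, -2, 6/5, 7⋅√11})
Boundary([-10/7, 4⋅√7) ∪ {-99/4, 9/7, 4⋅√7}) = {-99/4, -10/7, 4⋅√7}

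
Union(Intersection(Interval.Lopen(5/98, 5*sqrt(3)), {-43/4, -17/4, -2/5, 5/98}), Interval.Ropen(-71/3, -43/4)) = Interval.Ropen(-71/3, -43/4)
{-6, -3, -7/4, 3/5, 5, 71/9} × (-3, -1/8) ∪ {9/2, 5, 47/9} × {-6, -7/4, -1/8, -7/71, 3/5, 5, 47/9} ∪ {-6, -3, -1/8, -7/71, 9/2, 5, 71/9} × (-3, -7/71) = ({9/2, 5, 47/9} × {-6, -7/4, -1/8, -7/71, 3/5, 5, 47/9}) ∪ ({-6, -3, -7/4, 3/5, 5, 71/9} × (-3, -1/8)) ∪ ({-6, -3, -1/8, -7/71, 9/2, 5, 71/9} × (-3, -7/71))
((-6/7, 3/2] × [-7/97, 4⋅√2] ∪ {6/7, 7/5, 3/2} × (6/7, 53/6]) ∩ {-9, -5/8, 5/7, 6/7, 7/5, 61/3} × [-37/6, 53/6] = ({6/7, 7/5} × (6/7, 53/6]) ∪ ({-5/8, 5/7, 6/7, 7/5} × [-7/97, 4⋅√2])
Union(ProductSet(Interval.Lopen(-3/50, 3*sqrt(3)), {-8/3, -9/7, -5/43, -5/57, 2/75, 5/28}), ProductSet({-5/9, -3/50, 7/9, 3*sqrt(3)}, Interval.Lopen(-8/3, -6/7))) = Union(ProductSet({-5/9, -3/50, 7/9, 3*sqrt(3)}, Interval.Lopen(-8/3, -6/7)), ProductSet(Interval.Lopen(-3/50, 3*sqrt(3)), {-8/3, -9/7, -5/43, -5/57, 2/75, 5/28}))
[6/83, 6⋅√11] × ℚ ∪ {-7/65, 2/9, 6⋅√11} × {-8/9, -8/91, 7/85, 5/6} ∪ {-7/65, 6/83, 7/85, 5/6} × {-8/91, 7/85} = ({-7/65, 6/83, 7/85, 5/6} × {-8/91, 7/85}) ∪ ([6/83, 6⋅√11] × ℚ) ∪ ({-7/65, 2/9, 6⋅√11} × {-8/9, -8/91, 7/85, 5/6})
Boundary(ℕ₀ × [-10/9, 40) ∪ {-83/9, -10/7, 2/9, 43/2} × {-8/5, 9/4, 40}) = (ℕ₀ × [-10/9, 40]) ∪ ({-83/9, -10/7, 2/9, 43/2} × {-8/5, 9/4, 40})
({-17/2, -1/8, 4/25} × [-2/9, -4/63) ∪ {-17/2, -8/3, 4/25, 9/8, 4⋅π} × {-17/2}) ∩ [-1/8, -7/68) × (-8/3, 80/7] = {-1/8} × [-2/9, -4/63)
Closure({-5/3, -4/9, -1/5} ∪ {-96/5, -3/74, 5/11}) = {-96/5, -5/3, -4/9, -1/5, -3/74, 5/11}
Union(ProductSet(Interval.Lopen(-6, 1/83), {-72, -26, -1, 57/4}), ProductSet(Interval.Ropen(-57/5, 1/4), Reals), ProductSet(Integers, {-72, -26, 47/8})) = Union(ProductSet(Integers, {-72, -26, 47/8}), ProductSet(Interval.Ropen(-57/5, 1/4), Reals))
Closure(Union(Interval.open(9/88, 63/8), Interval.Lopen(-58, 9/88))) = Interval(-58, 63/8)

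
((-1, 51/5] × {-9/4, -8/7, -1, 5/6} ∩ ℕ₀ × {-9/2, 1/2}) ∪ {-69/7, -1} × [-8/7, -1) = {-69/7, -1} × [-8/7, -1)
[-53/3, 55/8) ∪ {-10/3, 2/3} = [-53/3, 55/8)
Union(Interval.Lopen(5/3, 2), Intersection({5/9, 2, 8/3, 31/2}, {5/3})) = Interval.Lopen(5/3, 2)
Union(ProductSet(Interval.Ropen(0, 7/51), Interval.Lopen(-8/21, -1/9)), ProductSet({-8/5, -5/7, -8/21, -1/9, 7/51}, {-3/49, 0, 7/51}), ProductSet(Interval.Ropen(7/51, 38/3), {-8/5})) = Union(ProductSet({-8/5, -5/7, -8/21, -1/9, 7/51}, {-3/49, 0, 7/51}), ProductSet(Interval.Ropen(0, 7/51), Interval.Lopen(-8/21, -1/9)), ProductSet(Interval.Ropen(7/51, 38/3), {-8/5}))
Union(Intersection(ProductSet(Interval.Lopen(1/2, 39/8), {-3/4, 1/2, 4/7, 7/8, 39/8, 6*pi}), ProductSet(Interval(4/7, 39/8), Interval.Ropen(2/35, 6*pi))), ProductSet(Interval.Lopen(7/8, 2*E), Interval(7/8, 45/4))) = Union(ProductSet(Interval(4/7, 39/8), {1/2, 4/7, 7/8, 39/8}), ProductSet(Interval.Lopen(7/8, 2*E), Interval(7/8, 45/4)))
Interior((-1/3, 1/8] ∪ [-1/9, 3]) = (-1/3, 3)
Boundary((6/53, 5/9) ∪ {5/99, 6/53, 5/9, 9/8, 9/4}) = {5/99, 6/53, 5/9, 9/8, 9/4}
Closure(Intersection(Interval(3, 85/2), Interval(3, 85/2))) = Interval(3, 85/2)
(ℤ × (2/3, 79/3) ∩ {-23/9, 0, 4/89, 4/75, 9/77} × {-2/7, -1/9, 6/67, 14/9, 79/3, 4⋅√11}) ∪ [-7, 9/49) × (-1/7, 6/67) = ({0} × {14/9, 4⋅√11}) ∪ ([-7, 9/49) × (-1/7, 6/67))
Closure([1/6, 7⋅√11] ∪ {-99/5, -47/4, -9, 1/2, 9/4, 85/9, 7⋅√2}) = {-99/5, -47/4, -9} ∪ [1/6, 7⋅√11]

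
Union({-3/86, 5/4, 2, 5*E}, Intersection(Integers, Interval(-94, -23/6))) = Union({-3/86, 5/4, 2, 5*E}, Range(-94, -3, 1))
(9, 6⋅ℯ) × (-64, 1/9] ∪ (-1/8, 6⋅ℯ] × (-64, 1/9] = (-1/8, 6⋅ℯ] × (-64, 1/9]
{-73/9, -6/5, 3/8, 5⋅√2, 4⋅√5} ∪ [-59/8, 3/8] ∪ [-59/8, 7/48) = {-73/9, 5⋅√2, 4⋅√5} ∪ [-59/8, 3/8]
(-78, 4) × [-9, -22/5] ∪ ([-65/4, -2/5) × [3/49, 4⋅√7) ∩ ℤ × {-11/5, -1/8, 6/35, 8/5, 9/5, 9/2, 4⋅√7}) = ({-16, -15, …, -1} × {6/35, 8/5, 9/5, 9/2}) ∪ ((-78, 4) × [-9, -22/5])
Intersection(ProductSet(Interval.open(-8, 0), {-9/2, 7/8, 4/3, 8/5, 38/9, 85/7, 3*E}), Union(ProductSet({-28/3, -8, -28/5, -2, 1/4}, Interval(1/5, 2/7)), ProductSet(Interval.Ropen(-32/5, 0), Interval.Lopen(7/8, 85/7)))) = ProductSet(Interval.Ropen(-32/5, 0), {4/3, 8/5, 38/9, 85/7, 3*E})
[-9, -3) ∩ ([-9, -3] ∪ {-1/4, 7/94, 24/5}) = [-9, -3)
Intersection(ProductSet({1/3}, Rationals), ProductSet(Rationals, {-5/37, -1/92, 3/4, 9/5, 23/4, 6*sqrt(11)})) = ProductSet({1/3}, {-5/37, -1/92, 3/4, 9/5, 23/4})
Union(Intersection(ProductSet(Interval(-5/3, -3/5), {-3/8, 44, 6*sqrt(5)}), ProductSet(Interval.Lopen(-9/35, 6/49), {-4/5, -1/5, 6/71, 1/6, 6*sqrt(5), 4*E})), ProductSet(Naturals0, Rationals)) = ProductSet(Naturals0, Rationals)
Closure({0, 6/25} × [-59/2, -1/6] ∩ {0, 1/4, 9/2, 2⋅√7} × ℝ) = {0} × [-59/2, -1/6]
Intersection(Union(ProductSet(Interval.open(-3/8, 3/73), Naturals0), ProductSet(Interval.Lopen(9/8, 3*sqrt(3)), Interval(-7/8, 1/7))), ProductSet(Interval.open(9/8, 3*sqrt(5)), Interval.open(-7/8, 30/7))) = ProductSet(Interval.Lopen(9/8, 3*sqrt(3)), Interval.Lopen(-7/8, 1/7))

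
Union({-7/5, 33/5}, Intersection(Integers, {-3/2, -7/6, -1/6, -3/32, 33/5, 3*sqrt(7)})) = {-7/5, 33/5}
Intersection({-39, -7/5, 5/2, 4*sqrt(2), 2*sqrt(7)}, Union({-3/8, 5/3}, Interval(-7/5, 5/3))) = {-7/5}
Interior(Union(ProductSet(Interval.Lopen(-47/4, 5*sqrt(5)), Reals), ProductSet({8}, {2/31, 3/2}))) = ProductSet(Interval.open(-47/4, 5*sqrt(5)), Reals)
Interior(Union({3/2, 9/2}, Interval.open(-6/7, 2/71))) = Interval.open(-6/7, 2/71)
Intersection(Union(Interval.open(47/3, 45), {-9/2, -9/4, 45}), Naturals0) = Range(16, 46, 1)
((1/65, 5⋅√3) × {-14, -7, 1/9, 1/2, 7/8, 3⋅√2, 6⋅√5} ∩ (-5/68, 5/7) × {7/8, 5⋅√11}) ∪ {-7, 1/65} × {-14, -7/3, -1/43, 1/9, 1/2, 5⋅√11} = ((1/65, 5/7) × {7/8}) ∪ ({-7, 1/65} × {-14, -7/3, -1/43, 1/9, 1/2, 5⋅√11})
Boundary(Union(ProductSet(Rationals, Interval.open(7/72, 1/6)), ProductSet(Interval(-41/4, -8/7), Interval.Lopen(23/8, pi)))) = Union(ProductSet({-41/4, -8/7}, Interval(23/8, pi)), ProductSet(Interval(-41/4, -8/7), {23/8, pi}), ProductSet(Interval(-oo, oo), Interval(7/72, 1/6)))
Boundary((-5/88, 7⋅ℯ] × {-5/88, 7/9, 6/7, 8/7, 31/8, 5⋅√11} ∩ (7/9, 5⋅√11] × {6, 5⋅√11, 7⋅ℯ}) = [7/9, 5⋅√11] × {5⋅√11}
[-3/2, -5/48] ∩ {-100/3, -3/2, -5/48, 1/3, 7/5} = {-3/2, -5/48}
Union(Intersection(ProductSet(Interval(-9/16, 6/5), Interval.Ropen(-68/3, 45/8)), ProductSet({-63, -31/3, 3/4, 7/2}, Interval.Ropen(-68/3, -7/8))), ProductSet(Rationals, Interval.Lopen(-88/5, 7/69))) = Union(ProductSet({3/4}, Interval.Ropen(-68/3, -7/8)), ProductSet(Rationals, Interval.Lopen(-88/5, 7/69)))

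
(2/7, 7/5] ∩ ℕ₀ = {1}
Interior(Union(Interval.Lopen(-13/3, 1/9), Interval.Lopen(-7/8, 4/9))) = Interval.open(-13/3, 4/9)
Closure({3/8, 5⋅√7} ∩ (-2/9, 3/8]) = {3/8}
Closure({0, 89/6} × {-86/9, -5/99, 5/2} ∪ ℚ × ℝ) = ℝ × ℝ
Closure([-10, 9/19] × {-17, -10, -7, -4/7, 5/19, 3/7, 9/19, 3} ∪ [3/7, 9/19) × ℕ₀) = ([3/7, 9/19] × ℕ₀) ∪ ([-10, 9/19] × {-17, -10, -7, -4/7, 5/19, 3/7, 9/19, 3})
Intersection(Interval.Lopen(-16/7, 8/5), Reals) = Interval.Lopen(-16/7, 8/5)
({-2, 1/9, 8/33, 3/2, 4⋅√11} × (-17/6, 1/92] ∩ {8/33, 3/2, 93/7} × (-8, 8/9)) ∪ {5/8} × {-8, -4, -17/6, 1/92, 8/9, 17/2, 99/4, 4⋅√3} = ({8/33, 3/2} × (-17/6, 1/92]) ∪ ({5/8} × {-8, -4, -17/6, 1/92, 8/9, 17/2, 99/4, 4⋅√3})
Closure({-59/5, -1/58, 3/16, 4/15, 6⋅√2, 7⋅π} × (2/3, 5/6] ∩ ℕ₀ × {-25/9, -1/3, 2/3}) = ∅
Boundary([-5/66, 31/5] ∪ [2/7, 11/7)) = {-5/66, 31/5}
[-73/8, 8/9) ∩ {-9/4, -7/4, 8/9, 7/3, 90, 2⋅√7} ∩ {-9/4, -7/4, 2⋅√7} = {-9/4, -7/4}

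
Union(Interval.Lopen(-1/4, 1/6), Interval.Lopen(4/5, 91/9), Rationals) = Union(Interval(-1/4, 1/6), Interval(4/5, 91/9), Rationals)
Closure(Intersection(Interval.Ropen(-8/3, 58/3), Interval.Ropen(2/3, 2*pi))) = Interval(2/3, 2*pi)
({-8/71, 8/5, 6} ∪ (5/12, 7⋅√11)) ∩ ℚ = {-8/71} ∪ (ℚ ∩ (5/12, 7⋅√11))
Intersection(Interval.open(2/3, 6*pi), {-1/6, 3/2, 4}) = {3/2, 4}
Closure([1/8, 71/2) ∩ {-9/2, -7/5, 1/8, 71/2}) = {1/8}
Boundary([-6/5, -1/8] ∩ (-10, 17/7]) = {-6/5, -1/8}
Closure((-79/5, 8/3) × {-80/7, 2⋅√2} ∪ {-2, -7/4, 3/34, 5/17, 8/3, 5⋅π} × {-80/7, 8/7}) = ({-2, -7/4, 3/34, 5/17, 8/3, 5⋅π} × {-80/7, 8/7}) ∪ ([-79/5, 8/3] × {-80/7, 2⋅√2})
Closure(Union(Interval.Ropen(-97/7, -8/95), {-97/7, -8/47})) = Interval(-97/7, -8/95)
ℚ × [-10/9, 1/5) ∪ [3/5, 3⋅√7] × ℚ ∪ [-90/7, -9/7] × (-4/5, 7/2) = (ℚ × [-10/9, 1/5)) ∪ ([-90/7, -9/7] × (-4/5, 7/2)) ∪ ([3/5, 3⋅√7] × ℚ)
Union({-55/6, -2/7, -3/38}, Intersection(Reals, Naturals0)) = Union({-55/6, -2/7, -3/38}, Naturals0)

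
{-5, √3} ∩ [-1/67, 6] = {√3}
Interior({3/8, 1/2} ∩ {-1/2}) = ∅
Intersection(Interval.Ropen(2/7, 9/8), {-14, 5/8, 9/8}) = {5/8}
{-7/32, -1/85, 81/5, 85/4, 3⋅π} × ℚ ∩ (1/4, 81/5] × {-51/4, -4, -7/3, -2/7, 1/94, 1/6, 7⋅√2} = {81/5, 3⋅π} × {-51/4, -4, -7/3, -2/7, 1/94, 1/6}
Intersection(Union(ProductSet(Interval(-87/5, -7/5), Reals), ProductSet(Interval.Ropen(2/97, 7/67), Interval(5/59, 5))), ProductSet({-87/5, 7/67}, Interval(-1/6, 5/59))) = ProductSet({-87/5}, Interval(-1/6, 5/59))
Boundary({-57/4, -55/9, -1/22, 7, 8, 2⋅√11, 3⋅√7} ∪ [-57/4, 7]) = {-57/4, 7, 8, 3⋅√7}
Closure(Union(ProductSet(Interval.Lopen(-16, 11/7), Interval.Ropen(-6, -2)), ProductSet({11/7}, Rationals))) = Union(ProductSet({11/7}, Reals), ProductSet({-16, 11/7}, Interval(-6, -2)), ProductSet(Interval(-16, 11/7), {-6, -2}), ProductSet(Interval.Lopen(-16, 11/7), Interval.Ropen(-6, -2)))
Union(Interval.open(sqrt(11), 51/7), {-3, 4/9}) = Union({-3, 4/9}, Interval.open(sqrt(11), 51/7))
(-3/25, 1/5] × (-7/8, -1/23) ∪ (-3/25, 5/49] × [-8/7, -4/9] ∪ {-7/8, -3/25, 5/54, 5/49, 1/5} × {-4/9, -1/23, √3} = ((-3/25, 5/49] × [-8/7, -4/9]) ∪ ((-3/25, 1/5] × (-7/8, -1/23)) ∪ ({-7/8, -3/25, 5/54, 5/49, 1/5} × {-4/9, -1/23, √3})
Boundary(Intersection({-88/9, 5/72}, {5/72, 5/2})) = {5/72}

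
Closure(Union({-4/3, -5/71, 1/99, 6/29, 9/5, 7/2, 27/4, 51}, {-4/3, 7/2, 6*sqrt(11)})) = {-4/3, -5/71, 1/99, 6/29, 9/5, 7/2, 27/4, 51, 6*sqrt(11)}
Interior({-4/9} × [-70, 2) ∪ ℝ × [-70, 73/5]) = ℝ × (-70, 73/5)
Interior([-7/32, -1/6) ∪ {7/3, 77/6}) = (-7/32, -1/6)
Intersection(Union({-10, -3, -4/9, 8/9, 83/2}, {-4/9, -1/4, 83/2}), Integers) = {-10, -3}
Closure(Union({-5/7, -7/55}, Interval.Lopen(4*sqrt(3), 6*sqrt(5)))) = Union({-5/7, -7/55}, Interval(4*sqrt(3), 6*sqrt(5)))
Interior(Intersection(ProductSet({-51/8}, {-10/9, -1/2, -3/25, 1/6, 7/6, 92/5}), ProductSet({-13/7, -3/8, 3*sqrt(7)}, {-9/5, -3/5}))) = EmptySet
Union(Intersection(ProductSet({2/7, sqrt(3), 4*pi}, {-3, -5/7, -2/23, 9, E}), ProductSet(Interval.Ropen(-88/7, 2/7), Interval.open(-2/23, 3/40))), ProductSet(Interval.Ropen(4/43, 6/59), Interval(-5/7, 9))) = ProductSet(Interval.Ropen(4/43, 6/59), Interval(-5/7, 9))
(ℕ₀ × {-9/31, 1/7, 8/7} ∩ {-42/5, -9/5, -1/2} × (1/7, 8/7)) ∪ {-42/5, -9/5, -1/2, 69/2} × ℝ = {-42/5, -9/5, -1/2, 69/2} × ℝ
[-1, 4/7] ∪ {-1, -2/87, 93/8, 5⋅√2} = [-1, 4/7] ∪ {93/8, 5⋅√2}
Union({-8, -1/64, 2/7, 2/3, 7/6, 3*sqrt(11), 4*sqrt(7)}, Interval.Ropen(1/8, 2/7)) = Union({-8, -1/64, 2/3, 7/6, 3*sqrt(11), 4*sqrt(7)}, Interval(1/8, 2/7))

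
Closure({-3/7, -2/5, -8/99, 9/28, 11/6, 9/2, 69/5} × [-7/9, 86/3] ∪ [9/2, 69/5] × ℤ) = ([9/2, 69/5] × ℤ) ∪ ({-3/7, -2/5, -8/99, 9/28, 11/6, 9/2, 69/5} × [-7/9, 86/3])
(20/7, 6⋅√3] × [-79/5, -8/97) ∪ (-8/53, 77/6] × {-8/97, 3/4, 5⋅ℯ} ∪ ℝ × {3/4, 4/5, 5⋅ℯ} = (ℝ × {3/4, 4/5, 5⋅ℯ}) ∪ ((-8/53, 77/6] × {-8/97, 3/4, 5⋅ℯ}) ∪ ((20/7, 6⋅√3] × [-79/5, -8/97))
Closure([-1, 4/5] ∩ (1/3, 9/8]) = [1/3, 4/5]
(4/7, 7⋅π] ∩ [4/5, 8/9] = [4/5, 8/9]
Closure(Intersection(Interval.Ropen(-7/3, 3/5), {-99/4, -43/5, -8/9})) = {-8/9}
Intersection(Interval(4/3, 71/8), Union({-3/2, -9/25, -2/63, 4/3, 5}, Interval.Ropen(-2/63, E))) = Union({5}, Interval.Ropen(4/3, E))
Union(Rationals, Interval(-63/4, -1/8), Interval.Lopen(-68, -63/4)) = Union(Interval(-68, -1/8), Rationals)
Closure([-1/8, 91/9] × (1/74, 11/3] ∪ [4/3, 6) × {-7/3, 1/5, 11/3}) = ([4/3, 6] × {-7/3, 11/3}) ∪ ([4/3, 6) × {-7/3, 1/5, 11/3}) ∪ ([-1/8, 91/9] × [1/74, 11/3])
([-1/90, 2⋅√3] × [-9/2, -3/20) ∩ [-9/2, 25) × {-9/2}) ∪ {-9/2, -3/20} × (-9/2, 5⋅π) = ({-9/2, -3/20} × (-9/2, 5⋅π)) ∪ ([-1/90, 2⋅√3] × {-9/2})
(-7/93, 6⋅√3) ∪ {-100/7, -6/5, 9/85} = {-100/7, -6/5} ∪ (-7/93, 6⋅√3)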